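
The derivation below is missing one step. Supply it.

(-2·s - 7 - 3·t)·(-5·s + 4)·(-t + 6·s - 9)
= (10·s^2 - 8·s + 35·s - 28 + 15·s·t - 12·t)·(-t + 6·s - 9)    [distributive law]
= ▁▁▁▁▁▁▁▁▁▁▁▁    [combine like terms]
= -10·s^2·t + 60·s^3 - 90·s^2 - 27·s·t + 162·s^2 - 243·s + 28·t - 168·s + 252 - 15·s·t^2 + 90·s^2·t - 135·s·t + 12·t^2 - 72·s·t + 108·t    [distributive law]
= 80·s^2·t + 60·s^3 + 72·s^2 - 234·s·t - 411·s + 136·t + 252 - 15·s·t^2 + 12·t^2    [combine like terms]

By combine like terms:

(10·s^2 + 27·s - 28 + 15·s·t - 12·t)·(-t + 6·s - 9)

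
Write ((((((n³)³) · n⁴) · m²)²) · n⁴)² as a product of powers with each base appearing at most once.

m⁸n⁶⁰

((((((n³)³) · n⁴) · m²)²) · n⁴)²
= ((((((n³)³) · n⁴) · m²)²)²) · ((n⁴)²)    [power of a product]
= (((((n³)³) · n⁴) · m²)⁴) · ((n⁴)²)    [power of a power]
= (((((n³)³) · n⁴)⁴) · ((m²)⁴)) · ((n⁴)²)    [power of a product]
= (((((n³)³)⁴) · ((n⁴)⁴)) · ((m²)⁴)) · ((n⁴)²)    [power of a product]
= ((((n³)¹²) · ((n⁴)⁴)) · ((m²)⁴)) · ((n⁴)²)    [power of a power]
= ((n³⁶ · ((n⁴)⁴)) · ((m²)⁴)) · ((n⁴)²)    [power of a power]
= ((n³⁶ · n¹⁶) · ((m²)⁴)) · ((n⁴)²)    [power of a power]
= (n⁵² · ((m²)⁴)) · ((n⁴)²)    [product of powers]
= (n⁵² · m⁸) · ((n⁴)²)    [power of a power]
= (n⁵² · m⁸) · n⁸    [power of a power]
= m⁸n⁶⁰    [product of powers]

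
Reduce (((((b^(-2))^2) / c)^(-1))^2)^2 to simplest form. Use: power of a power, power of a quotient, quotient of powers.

b^16c^4

(((((b^(-2))^2) / c)^(-1))^2)^2
= ((((b^(-2))^2) / c)^(-1))^4    [power of a power]
= (((b^(-2))^2) / c)^(-4)    [power of a power]
= (((b^(-2))^2)^(-4)) / (c^(-4))    [power of a quotient]
= ((b^(-2))^(-8)) / (c^(-4))    [power of a power]
= b^16 / (c^(-4))    [power of a power]
= b^16c^4    [quotient of powers]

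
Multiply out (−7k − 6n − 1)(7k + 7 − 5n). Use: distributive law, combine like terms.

−49k^2 − 56k − 7kn − 37n + 30n^2 − 7

(−7k − 6n − 1)(7k + 7 − 5n)
= −49k^2 − 49k + 35kn − 42kn − 42n + 30n^2 − 7k − 7 + 5n    [distributive law]
= −49k^2 − 56k − 7kn − 37n + 30n^2 − 7    [combine like terms]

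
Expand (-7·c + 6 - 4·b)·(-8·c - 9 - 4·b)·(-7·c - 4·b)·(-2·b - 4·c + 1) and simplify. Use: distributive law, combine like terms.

(-7·c + 6 - 4·b)·(-8·c - 9 - 4·b)·(-7·c - 4·b)·(-2·b - 4·c + 1)
= (56·c^2 + 63·c + 28·b·c - 48·c - 54 - 24·b + 32·b·c + 36·b + 16·b^2)·(-7·c - 4·b)·(-2·b - 4·c + 1)    [distributive law]
= (56·c^2 + 15·c + 60·b·c - 54 + 12·b + 16·b^2)·(-7·c - 4·b)·(-2·b - 4·c + 1)    [combine like terms]
= (-392·c^3 - 224·b·c^2 - 105·c^2 - 60·b·c - 420·b·c^2 - 240·b^2·c + 378·c + 216·b - 84·b·c - 48·b^2 - 112·b^2·c - 64·b^3)·(-2·b - 4·c + 1)    [distributive law]
= (-392·c^3 - 644·b·c^2 - 105·c^2 - 144·b·c - 352·b^2·c + 378·c + 216·b - 48·b^2 - 64·b^3)·(-2·b - 4·c + 1)    [combine like terms]
= 784·b·c^3 + 1568·c^4 - 392·c^3 + 1288·b^2·c^2 + 2576·b·c^3 - 644·b·c^2 + 210·b·c^2 + 420·c^3 - 105·c^2 + 288·b^2·c + 576·b·c^2 - 144·b·c + 704·b^3·c + 1408·b^2·c^2 - 352·b^2·c - 756·b·c - 1512·c^2 + 378·c - 432·b^2 - 864·b·c + 216·b + 96·b^3 + 192·b^2·c - 48·b^2 + 128·b^4 + 256·b^3·c - 64·b^3    [distributive law]
= 3360·b·c^3 + 1568·c^4 + 28·c^3 + 2696·b^2·c^2 + 142·b·c^2 - 1617·c^2 + 128·b^2·c - 1764·b·c + 960·b^3·c + 378·c - 480·b^2 + 216·b + 32·b^3 + 128·b^4    [combine like terms]

3360·b·c^3 + 1568·c^4 + 28·c^3 + 2696·b^2·c^2 + 142·b·c^2 - 1617·c^2 + 128·b^2·c - 1764·b·c + 960·b^3·c + 378·c - 480·b^2 + 216·b + 32·b^3 + 128·b^4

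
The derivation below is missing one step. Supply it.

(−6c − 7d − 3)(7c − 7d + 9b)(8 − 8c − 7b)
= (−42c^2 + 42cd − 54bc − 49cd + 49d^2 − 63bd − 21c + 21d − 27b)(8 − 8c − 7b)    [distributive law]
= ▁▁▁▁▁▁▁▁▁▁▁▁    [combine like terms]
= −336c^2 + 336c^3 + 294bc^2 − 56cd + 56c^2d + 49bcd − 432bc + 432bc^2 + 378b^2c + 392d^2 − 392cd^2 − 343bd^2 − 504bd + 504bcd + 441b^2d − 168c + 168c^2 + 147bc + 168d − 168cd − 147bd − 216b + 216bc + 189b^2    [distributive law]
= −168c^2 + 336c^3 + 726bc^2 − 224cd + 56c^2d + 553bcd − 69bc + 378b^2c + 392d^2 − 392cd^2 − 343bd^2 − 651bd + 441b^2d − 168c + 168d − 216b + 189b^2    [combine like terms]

By combine like terms:

(−42c^2 − 7cd − 54bc + 49d^2 − 63bd − 21c + 21d − 27b)(8 − 8c − 7b)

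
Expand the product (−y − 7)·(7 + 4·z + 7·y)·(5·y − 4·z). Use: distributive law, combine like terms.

(−y − 7)·(7 + 4·z + 7·y)·(5·y − 4·z)
= (−7·y − 4·y·z − 7·y^2 − 49 − 28·z − 49·y)·(5·y − 4·z)    [distributive law]
= (−56·y − 4·y·z − 7·y^2 − 49 − 28·z)·(5·y − 4·z)    [combine like terms]
= −280·y^2 + 224·y·z − 20·y^2·z + 16·y·z^2 − 35·y^3 + 28·y^2·z − 245·y + 196·z − 140·y·z + 112·z^2    [distributive law]
= −280·y^2 + 84·y·z + 8·y^2·z + 16·y·z^2 − 35·y^3 − 245·y + 196·z + 112·z^2    [combine like terms]

−280·y^2 + 84·y·z + 8·y^2·z + 16·y·z^2 − 35·y^3 − 245·y + 196·z + 112·z^2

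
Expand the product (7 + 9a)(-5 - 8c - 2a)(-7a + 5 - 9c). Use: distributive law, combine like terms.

(7 + 9a)(-5 - 8c - 2a)(-7a + 5 - 9c)
= (-35 - 56c - 14a - 45a - 72ac - 18a^2)(-7a + 5 - 9c)    [distributive law]
= (-35 - 56c - 59a - 72ac - 18a^2)(-7a + 5 - 9c)    [combine like terms]
= 245a - 175 + 315c + 392ac - 280c + 504c^2 + 413a^2 - 295a + 531ac + 504a^2c - 360ac + 648ac^2 + 126a^3 - 90a^2 + 162a^2c    [distributive law]
= -50a - 175 + 35c + 563ac + 504c^2 + 323a^2 + 666a^2c + 648ac^2 + 126a^3    [combine like terms]

-50a - 175 + 35c + 563ac + 504c^2 + 323a^2 + 666a^2c + 648ac^2 + 126a^3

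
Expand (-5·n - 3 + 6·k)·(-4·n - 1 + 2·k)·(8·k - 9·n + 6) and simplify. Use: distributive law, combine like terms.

(-5·n - 3 + 6·k)·(-4·n - 1 + 2·k)·(8·k - 9·n + 6)
= (20·n^2 + 5·n - 10·k·n + 12·n + 3 - 6·k - 24·k·n - 6·k + 12·k^2)·(8·k - 9·n + 6)    [distributive law]
= (20·n^2 + 17·n - 34·k·n + 3 - 12·k + 12·k^2)·(8·k - 9·n + 6)    [combine like terms]
= 160·k·n^2 - 180·n^3 + 120·n^2 + 136·k·n - 153·n^2 + 102·n - 272·k^2·n + 306·k·n^2 - 204·k·n + 24·k - 27·n + 18 - 96·k^2 + 108·k·n - 72·k + 96·k^3 - 108·k^2·n + 72·k^2    [distributive law]
= 466·k·n^2 - 180·n^3 - 33·n^2 + 40·k·n + 75·n - 380·k^2·n - 48·k + 18 - 24·k^2 + 96·k^3    [combine like terms]

466·k·n^2 - 180·n^3 - 33·n^2 + 40·k·n + 75·n - 380·k^2·n - 48·k + 18 - 24·k^2 + 96·k^3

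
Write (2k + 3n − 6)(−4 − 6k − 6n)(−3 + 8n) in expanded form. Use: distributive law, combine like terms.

−84k + 314kn + 36k^2 − 96k^2n − 240kn^2 + 120n + 246n^2 − 144n^3 − 72

(2k + 3n − 6)(−4 − 6k − 6n)(−3 + 8n)
= (−8k − 12k^2 − 12kn − 12n − 18kn − 18n^2 + 24 + 36k + 36n)(−3 + 8n)    [distributive law]
= (28k − 12k^2 − 30kn + 24n − 18n^2 + 24)(−3 + 8n)    [combine like terms]
= −84k + 224kn + 36k^2 − 96k^2n + 90kn − 240kn^2 − 72n + 192n^2 + 54n^2 − 144n^3 − 72 + 192n    [distributive law]
= −84k + 314kn + 36k^2 − 96k^2n − 240kn^2 + 120n + 246n^2 − 144n^3 − 72    [combine like terms]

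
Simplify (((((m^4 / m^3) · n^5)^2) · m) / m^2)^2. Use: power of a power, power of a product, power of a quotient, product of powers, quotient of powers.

m^2n^20

(((((m^4 / m^3) · n^5)^2) · m) / m^2)^2
= (((((m^4 / m^3) · n^5)^2) · m)^2) / ((m^2)^2)    [power of a quotient]
= (((((m^4 / m^3) · n^5)^2)^2) · (m^2)) / ((m^2)^2)    [power of a product]
= ((((m^4 / m^3) · n^5)^4) · (m^2)) / ((m^2)^2)    [power of a power]
= ((((m^4 / m^3)^4) · ((n^5)^4)) · (m^2)) / ((m^2)^2)    [power of a product]
= (((((m^4)^4) / ((m^3)^4)) · ((n^5)^4)) · (m^2)) / ((m^2)^2)    [power of a quotient]
= (((m^16 / ((m^3)^4)) · ((n^5)^4)) · (m^2)) / ((m^2)^2)    [power of a power]
= (((m^16 / m^12) · ((n^5)^4)) · (m^2)) / ((m^2)^2)    [power of a power]
= ((m^4 · ((n^5)^4)) · (m^2)) / ((m^2)^2)    [quotient of powers]
= ((m^4 · n^20) · (m^2)) / ((m^2)^2)    [power of a power]
= ((m^4 · n^20) · m^2) / m^4    [power of a power]
= m^2n^20    [quotient of powers; product of powers]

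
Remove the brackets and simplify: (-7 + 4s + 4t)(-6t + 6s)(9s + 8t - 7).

(-7 + 4s + 4t)(-6t + 6s)(9s + 8t - 7)
= (42t - 42s - 24st + 24s^2 - 24t^2 + 24st)(9s + 8t - 7)    [distributive law]
= (42t - 42s + 24s^2 - 24t^2)(9s + 8t - 7)    [combine like terms]
= 378st + 336t^2 - 294t - 378s^2 - 336st + 294s + 216s^3 + 192s^2t - 168s^2 - 216st^2 - 192t^3 + 168t^2    [distributive law]
= 42st + 504t^2 - 294t - 546s^2 + 294s + 216s^3 + 192s^2t - 216st^2 - 192t^3    [combine like terms]

42st + 504t^2 - 294t - 546s^2 + 294s + 216s^3 + 192s^2t - 216st^2 - 192t^3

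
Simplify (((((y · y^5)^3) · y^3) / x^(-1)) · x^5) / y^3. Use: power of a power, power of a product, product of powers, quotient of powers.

(((((y · y^5)^3) · y^3) / x^(-1)) · x^5) / y^3
= (((((y^3) · ((y^5)^3)) · y^3) / x^(-1)) · x^5) / y^3    [power of a product]
= ((((y^3 · y^15) · y^3) / x^(-1)) · x^5) / y^3    [power of a power]
= (((y^18 · y^3) / x^(-1)) · x^5) / y^3    [product of powers]
= ((y^21 / x^(-1)) · x^5) / y^3    [product of powers]
= x^6y^18    [quotient of powers]

x^6y^18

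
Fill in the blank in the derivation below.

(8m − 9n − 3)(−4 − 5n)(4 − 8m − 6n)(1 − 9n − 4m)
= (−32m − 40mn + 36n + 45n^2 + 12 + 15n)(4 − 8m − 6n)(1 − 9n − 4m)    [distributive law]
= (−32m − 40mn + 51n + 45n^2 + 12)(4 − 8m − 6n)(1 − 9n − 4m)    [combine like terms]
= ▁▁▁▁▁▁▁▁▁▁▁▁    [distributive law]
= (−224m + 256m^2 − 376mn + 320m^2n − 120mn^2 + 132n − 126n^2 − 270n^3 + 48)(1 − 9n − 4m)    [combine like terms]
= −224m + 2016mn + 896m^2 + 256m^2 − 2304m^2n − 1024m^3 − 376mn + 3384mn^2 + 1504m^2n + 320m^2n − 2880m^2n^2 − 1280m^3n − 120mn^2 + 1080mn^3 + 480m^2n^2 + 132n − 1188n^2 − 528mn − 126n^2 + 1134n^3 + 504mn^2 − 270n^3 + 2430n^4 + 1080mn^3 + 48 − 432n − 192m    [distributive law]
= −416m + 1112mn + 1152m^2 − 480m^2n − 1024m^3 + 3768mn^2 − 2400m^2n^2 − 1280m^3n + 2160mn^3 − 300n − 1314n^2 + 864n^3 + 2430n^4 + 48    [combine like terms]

After distributive law, the bracketed line is:

(−128m + 256m^2 + 192mn − 160mn + 320m^2n + 240mn^2 + 204n − 408mn − 306n^2 + 180n^2 − 360mn^2 − 270n^3 + 48 − 96m − 72n)(1 − 9n − 4m)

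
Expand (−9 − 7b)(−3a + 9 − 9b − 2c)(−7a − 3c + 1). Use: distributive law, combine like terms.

(−9 − 7b)(−3a + 9 − 9b − 2c)(−7a − 3c + 1)
= (27a − 81 + 81b + 18c + 21ab − 63b + 63b^2 + 14bc)(−7a − 3c + 1)    [distributive law]
= (27a − 81 + 18b + 18c + 21ab + 63b^2 + 14bc)(−7a − 3c + 1)    [combine like terms]
= −189a^2 − 81ac + 27a + 567a + 243c − 81 − 126ab − 54bc + 18b − 126ac − 54c^2 + 18c − 147a^2b − 63abc + 21ab − 441ab^2 − 189b^2c + 63b^2 − 98abc − 42bc^2 + 14bc    [distributive law]
= −189a^2 − 207ac + 594a + 261c − 81 − 105ab − 40bc + 18b − 54c^2 − 147a^2b − 161abc − 441ab^2 − 189b^2c + 63b^2 − 42bc^2    [combine like terms]

−189a^2 − 207ac + 594a + 261c − 81 − 105ab − 40bc + 18b − 54c^2 − 147a^2b − 161abc − 441ab^2 − 189b^2c + 63b^2 − 42bc^2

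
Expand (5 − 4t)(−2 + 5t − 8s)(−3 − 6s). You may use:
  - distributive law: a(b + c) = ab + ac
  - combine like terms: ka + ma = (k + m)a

(5 − 4t)(−2 + 5t − 8s)(−3 − 6s)
= (−10 + 25t − 40s + 8t − 20t² + 32st)(−3 − 6s)    [distributive law]
= (−10 + 33t − 40s − 20t² + 32st)(−3 − 6s)    [combine like terms]
= 30 + 60s − 99t − 198st + 120s + 240s² + 60t² + 120st² − 96st − 192s²t    [distributive law]
= 30 + 180s − 99t − 294st + 240s² + 60t² + 120st² − 192s²t    [combine like terms]

30 + 180s − 99t − 294st + 240s² + 60t² + 120st² − 192s²t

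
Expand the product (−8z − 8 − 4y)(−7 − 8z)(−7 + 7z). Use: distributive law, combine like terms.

−448z + 392z² + 448z³ − 392 − 196y − 28yz + 224yz²

(−8z − 8 − 4y)(−7 − 8z)(−7 + 7z)
= (56z + 64z² + 56 + 64z + 28y + 32yz)(−7 + 7z)    [distributive law]
= (120z + 64z² + 56 + 28y + 32yz)(−7 + 7z)    [combine like terms]
= −840z + 840z² − 448z² + 448z³ − 392 + 392z − 196y + 196yz − 224yz + 224yz²    [distributive law]
= −448z + 392z² + 448z³ − 392 − 196y − 28yz + 224yz²    [combine like terms]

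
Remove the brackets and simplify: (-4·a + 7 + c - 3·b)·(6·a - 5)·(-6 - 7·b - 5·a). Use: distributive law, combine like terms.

(-4·a + 7 + c - 3·b)·(6·a - 5)·(-6 - 7·b - 5·a)
= (-24·a² + 20·a + 42·a - 35 + 6·a·c - 5·c - 18·a·b + 15·b)·(-6 - 7·b - 5·a)    [distributive law]
= (-24·a² + 62·a - 35 + 6·a·c - 5·c - 18·a·b + 15·b)·(-6 - 7·b - 5·a)    [combine like terms]
= 144·a² + 168·a²·b + 120·a³ - 372·a - 434·a·b - 310·a² + 210 + 245·b + 175·a - 36·a·c - 42·a·b·c - 30·a²·c + 30·c + 35·b·c + 25·a·c + 108·a·b + 126·a·b² + 90·a²·b - 90·b - 105·b² - 75·a·b    [distributive law]
= -166·a² + 258·a²·b + 120·a³ - 197·a - 401·a·b + 210 + 155·b - 11·a·c - 42·a·b·c - 30·a²·c + 30·c + 35·b·c + 126·a·b² - 105·b²    [combine like terms]

-166·a² + 258·a²·b + 120·a³ - 197·a - 401·a·b + 210 + 155·b - 11·a·c - 42·a·b·c - 30·a²·c + 30·c + 35·b·c + 126·a·b² - 105·b²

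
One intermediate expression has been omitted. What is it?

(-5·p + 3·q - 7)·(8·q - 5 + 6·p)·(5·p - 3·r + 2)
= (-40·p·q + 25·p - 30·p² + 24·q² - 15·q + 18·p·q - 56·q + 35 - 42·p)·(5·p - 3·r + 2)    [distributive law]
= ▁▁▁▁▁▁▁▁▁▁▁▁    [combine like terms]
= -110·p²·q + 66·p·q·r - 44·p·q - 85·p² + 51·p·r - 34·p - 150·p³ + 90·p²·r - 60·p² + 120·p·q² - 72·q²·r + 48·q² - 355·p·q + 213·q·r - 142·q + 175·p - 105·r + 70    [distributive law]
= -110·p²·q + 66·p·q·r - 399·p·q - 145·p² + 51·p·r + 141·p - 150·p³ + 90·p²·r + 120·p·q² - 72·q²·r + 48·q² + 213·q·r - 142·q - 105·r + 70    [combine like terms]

By combine like terms:

(-22·p·q - 17·p - 30·p² + 24·q² - 71·q + 35)·(5·p - 3·r + 2)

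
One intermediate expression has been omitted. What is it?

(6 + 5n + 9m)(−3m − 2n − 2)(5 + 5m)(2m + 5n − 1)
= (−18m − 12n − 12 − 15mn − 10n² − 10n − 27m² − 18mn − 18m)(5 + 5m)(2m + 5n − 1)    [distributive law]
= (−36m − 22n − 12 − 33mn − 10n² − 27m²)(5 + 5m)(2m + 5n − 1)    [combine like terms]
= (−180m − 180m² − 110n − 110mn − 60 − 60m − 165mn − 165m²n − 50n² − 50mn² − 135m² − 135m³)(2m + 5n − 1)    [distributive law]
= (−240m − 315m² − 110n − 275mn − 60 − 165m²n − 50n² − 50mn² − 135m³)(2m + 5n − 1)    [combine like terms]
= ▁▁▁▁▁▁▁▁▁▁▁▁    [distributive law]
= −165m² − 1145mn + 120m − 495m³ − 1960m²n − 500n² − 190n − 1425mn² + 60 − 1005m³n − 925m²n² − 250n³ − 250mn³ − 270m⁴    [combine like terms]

After distributive law, the bracketed line is:

−480m² − 1200mn + 240m − 630m³ − 1575m²n + 315m² − 220mn − 550n² + 110n − 550m²n − 1375mn² + 275mn − 120m − 300n + 60 − 330m³n − 825m²n² + 165m²n − 100mn² − 250n³ + 50n² − 100m²n² − 250mn³ + 50mn² − 270m⁴ − 675m³n + 135m³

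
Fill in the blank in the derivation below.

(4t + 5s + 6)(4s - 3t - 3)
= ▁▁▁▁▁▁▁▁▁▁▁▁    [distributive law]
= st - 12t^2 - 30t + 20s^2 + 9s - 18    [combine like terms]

Applying distributive law to the line above:

16st - 12t^2 - 12t + 20s^2 - 15st - 15s + 24s - 18t - 18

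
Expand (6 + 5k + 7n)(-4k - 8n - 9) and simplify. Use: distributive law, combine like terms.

(6 + 5k + 7n)(-4k - 8n - 9)
= -24k - 48n - 54 - 20k^2 - 40kn - 45k - 28kn - 56n^2 - 63n    [distributive law]
= -69k - 111n - 54 - 20k^2 - 68kn - 56n^2    [combine like terms]

-69k - 111n - 54 - 20k^2 - 68kn - 56n^2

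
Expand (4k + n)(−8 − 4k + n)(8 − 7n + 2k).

(4k + n)(−8 − 4k + n)(8 − 7n + 2k)
= (−32k − 16k^2 + 4kn − 8n − 4kn + n^2)(8 − 7n + 2k)    [distributive law]
= (−32k − 16k^2 − 8n + n^2)(8 − 7n + 2k)    [combine like terms]
= −256k + 224kn − 64k^2 − 128k^2 + 112k^2n − 32k^3 − 64n + 56n^2 − 16kn + 8n^2 − 7n^3 + 2kn^2    [distributive law]
= −256k + 208kn − 192k^2 + 112k^2n − 32k^3 − 64n + 64n^2 − 7n^3 + 2kn^2    [combine like terms]

−256k + 208kn − 192k^2 + 112k^2n − 32k^3 − 64n + 64n^2 − 7n^3 + 2kn^2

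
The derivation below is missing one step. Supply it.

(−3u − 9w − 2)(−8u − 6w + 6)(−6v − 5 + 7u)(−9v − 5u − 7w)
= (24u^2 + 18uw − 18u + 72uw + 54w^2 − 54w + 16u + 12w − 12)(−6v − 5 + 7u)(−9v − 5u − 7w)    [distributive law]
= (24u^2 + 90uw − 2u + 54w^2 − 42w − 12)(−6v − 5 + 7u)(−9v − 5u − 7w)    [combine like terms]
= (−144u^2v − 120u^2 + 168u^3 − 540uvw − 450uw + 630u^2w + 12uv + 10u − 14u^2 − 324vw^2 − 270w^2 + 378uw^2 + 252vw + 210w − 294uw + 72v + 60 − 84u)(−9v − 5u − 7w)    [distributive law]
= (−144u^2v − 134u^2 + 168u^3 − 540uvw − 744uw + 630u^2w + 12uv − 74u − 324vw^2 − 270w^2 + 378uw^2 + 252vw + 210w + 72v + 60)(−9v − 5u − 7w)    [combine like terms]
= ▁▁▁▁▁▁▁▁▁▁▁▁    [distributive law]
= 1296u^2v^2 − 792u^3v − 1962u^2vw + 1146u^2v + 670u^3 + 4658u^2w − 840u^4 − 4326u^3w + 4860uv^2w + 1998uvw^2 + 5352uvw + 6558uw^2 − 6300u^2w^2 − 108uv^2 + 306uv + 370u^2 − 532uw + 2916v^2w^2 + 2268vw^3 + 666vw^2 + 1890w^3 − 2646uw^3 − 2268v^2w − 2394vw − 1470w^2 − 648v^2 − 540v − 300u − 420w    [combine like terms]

Applying distributive law to the line above:

1296u^2v^2 + 720u^3v + 1008u^2vw + 1206u^2v + 670u^3 + 938u^2w − 1512u^3v − 840u^4 − 1176u^3w + 4860uv^2w + 2700u^2vw + 3780uvw^2 + 6696uvw + 3720u^2w + 5208uw^2 − 5670u^2vw − 3150u^3w − 4410u^2w^2 − 108uv^2 − 60u^2v − 84uvw + 666uv + 370u^2 + 518uw + 2916v^2w^2 + 1620uvw^2 + 2268vw^3 + 2430vw^2 + 1350uw^2 + 1890w^3 − 3402uvw^2 − 1890u^2w^2 − 2646uw^3 − 2268v^2w − 1260uvw − 1764vw^2 − 1890vw − 1050uw − 1470w^2 − 648v^2 − 360uv − 504vw − 540v − 300u − 420w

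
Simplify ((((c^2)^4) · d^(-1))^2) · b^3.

b^3·c^16·d^(-2)

((((c^2)^4) · d^(-1))^2) · b^3
= ((((c^2)^4)^2) · ((d^(-1))^2)) · b^3    [power of a product]
= (((c^2)^8) · ((d^(-1))^2)) · b^3    [power of a power]
= (c^16 · ((d^(-1))^2)) · b^3    [power of a power]
= (c^16 · d^(-2)) · b^3    [power of a power]
= b^3·c^16·d^(-2)    [rearrange]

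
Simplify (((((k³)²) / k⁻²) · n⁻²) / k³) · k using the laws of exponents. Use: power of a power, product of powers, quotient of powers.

k⁶·n⁻²

(((((k³)²) / k⁻²) · n⁻²) / k³) · k
= (((k⁶ / k⁻²) · n⁻²) / k³) · k    [power of a power]
= ((k⁸ · n⁻²) / k³) · k    [quotient of powers]
= k⁶·n⁻²    [quotient of powers; product of powers]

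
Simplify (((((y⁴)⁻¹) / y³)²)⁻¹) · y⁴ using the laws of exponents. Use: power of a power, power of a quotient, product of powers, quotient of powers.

y¹⁸

(((((y⁴)⁻¹) / y³)²)⁻¹) · y⁴
= ((((y⁴)⁻¹) / y³)⁻²) · y⁴    [power of a power]
= ((((y⁴)⁻¹)⁻²) / ((y³)⁻²)) · y⁴    [power of a quotient]
= (((y⁴)²) / ((y³)⁻²)) · y⁴    [power of a power]
= (y⁸ / ((y³)⁻²)) · y⁴    [power of a power]
= (y⁸ / y⁻⁶) · y⁴    [power of a power]
= y¹⁴ · y⁴    [quotient of powers]
= y¹⁸    [product of powers]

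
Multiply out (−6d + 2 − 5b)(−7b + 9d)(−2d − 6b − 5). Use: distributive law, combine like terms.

(−6d + 2 − 5b)(−7b + 9d)(−2d − 6b − 5)
= (42bd − 54d^2 − 14b + 18d + 35b^2 − 45bd)(−2d − 6b − 5)    [distributive law]
= (−3bd − 54d^2 − 14b + 18d + 35b^2)(−2d − 6b − 5)    [combine like terms]
= 6bd^2 + 18b^2d + 15bd + 108d^3 + 324bd^2 + 270d^2 + 28bd + 84b^2 + 70b − 36d^2 − 108bd − 90d − 70b^2d − 210b^3 − 175b^2    [distributive law]
= 330bd^2 − 52b^2d − 65bd + 108d^3 + 234d^2 − 91b^2 + 70b − 90d − 210b^3    [combine like terms]

330bd^2 − 52b^2d − 65bd + 108d^3 + 234d^2 − 91b^2 + 70b − 90d − 210b^3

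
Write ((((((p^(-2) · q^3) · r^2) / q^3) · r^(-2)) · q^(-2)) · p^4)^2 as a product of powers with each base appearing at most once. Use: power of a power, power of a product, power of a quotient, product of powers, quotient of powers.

p^4·q^(-4)

((((((p^(-2) · q^3) · r^2) / q^3) · r^(-2)) · q^(-2)) · p^4)^2
= ((((((p^(-2) · q^3) · r^2) / q^3) · r^(-2)) · q^(-2))^2) · ((p^4)^2)    [power of a product]
= ((((((p^(-2) · q^3) · r^2) / q^3) · r^(-2))^2) · ((q^(-2))^2)) · ((p^4)^2)    [power of a product]
= ((((((p^(-2) · q^3) · r^2) / q^3)^2) · ((r^(-2))^2)) · ((q^(-2))^2)) · ((p^4)^2)    [power of a product]
= ((((((p^(-2) · q^3) · r^2)^2) / ((q^3)^2)) · ((r^(-2))^2)) · ((q^(-2))^2)) · ((p^4)^2)    [power of a quotient]
= ((((((p^(-2) · q^3)^2) · ((r^2)^2)) / ((q^3)^2)) · ((r^(-2))^2)) · ((q^(-2))^2)) · ((p^4)^2)    [power of a product]
= (((((((p^(-2))^2) · ((q^3)^2)) · ((r^2)^2)) / ((q^3)^2)) · ((r^(-2))^2)) · ((q^(-2))^2)) · ((p^4)^2)    [power of a product]
= (((((p^(-4) · ((q^3)^2)) · ((r^2)^2)) / ((q^3)^2)) · ((r^(-2))^2)) · ((q^(-2))^2)) · ((p^4)^2)    [power of a power]
= (((((p^(-4) · q^6) · ((r^2)^2)) / ((q^3)^2)) · ((r^(-2))^2)) · ((q^(-2))^2)) · ((p^4)^2)    [power of a power]
= (((((p^(-4) · q^6) · r^4) / ((q^3)^2)) · ((r^(-2))^2)) · ((q^(-2))^2)) · ((p^4)^2)    [power of a power]
= (((((p^(-4) · q^6) · r^4) / q^6) · ((r^(-2))^2)) · ((q^(-2))^2)) · ((p^4)^2)    [power of a power]
= (((((p^(-4) · q^6) · r^4) / q^6) · r^(-4)) · ((q^(-2))^2)) · ((p^4)^2)    [power of a power]
= (((((p^(-4) · q^6) · r^4) / q^6) · r^(-4)) · q^(-4)) · ((p^4)^2)    [power of a power]
= (((((p^(-4) · q^6) · r^4) / q^6) · r^(-4)) · q^(-4)) · p^8    [power of a power]
= p^4·q^(-4)    [quotient of powers; product of powers]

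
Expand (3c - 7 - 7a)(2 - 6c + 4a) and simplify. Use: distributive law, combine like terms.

(3c - 7 - 7a)(2 - 6c + 4a)
= 6c - 18c^2 + 12ac - 14 + 42c - 28a - 14a + 42ac - 28a^2    [distributive law]
= 48c - 18c^2 + 54ac - 14 - 42a - 28a^2    [combine like terms]

48c - 18c^2 + 54ac - 14 - 42a - 28a^2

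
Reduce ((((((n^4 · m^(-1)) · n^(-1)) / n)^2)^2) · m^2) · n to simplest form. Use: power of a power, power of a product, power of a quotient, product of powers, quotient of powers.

((((((n^4 · m^(-1)) · n^(-1)) / n)^2)^2) · m^2) · n
= (((((n^4 · m^(-1)) · n^(-1)) / n)^4) · m^2) · n    [power of a power]
= (((((n^4 · m^(-1)) · n^(-1))^4) / (n^4)) · m^2) · n    [power of a quotient]
= (((((n^4 · m^(-1))^4) · ((n^(-1))^4)) / (n^4)) · m^2) · n    [power of a product]
= ((((((n^4)^4) · ((m^(-1))^4)) · ((n^(-1))^4)) / (n^4)) · m^2) · n    [power of a product]
= ((((n^16 · ((m^(-1))^4)) · ((n^(-1))^4)) / (n^4)) · m^2) · n    [power of a power]
= ((((n^16 · m^(-4)) · ((n^(-1))^4)) / (n^4)) · m^2) · n    [power of a power]
= ((((n^16 · m^(-4)) · n^(-4)) / (n^4)) · m^2) · n    [power of a power]
= m^(-2)·n^9    [quotient of powers; product of powers]

m^(-2)·n^9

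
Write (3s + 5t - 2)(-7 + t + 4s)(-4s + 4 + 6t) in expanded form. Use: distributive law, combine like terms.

(3s + 5t - 2)(-7 + t + 4s)(-4s + 4 + 6t)
= (-21s + 3st + 12s² - 35t + 5t² + 20st + 14 - 2t - 8s)(-4s + 4 + 6t)    [distributive law]
= (-29s + 23st + 12s² - 37t + 5t² + 14)(-4s + 4 + 6t)    [combine like terms]
= 116s² - 116s - 174st - 92s²t + 92st + 138st² - 48s³ + 48s² + 72s²t + 148st - 148t - 222t² - 20st² + 20t² + 30t³ - 56s + 56 + 84t    [distributive law]
= 164s² - 172s + 66st - 20s²t + 118st² - 48s³ - 64t - 202t² + 30t³ + 56    [combine like terms]

164s² - 172s + 66st - 20s²t + 118st² - 48s³ - 64t - 202t² + 30t³ + 56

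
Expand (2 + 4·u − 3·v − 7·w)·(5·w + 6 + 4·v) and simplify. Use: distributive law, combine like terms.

(2 + 4·u − 3·v − 7·w)·(5·w + 6 + 4·v)
= 10·w + 12 + 8·v + 20·u·w + 24·u + 16·u·v − 15·v·w − 18·v − 12·v^2 − 35·w^2 − 42·w − 28·v·w    [distributive law]
= −32·w + 12 − 10·v + 20·u·w + 24·u + 16·u·v − 43·v·w − 12·v^2 − 35·w^2    [combine like terms]

−32·w + 12 − 10·v + 20·u·w + 24·u + 16·u·v − 43·v·w − 12·v^2 − 35·w^2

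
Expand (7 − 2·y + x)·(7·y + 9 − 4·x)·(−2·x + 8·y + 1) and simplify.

(7 − 2·y + x)·(7·y + 9 − 4·x)·(−2·x + 8·y + 1)
= (49·y + 63 − 28·x − 14·y^2 − 18·y + 8·x·y + 7·x·y + 9·x − 4·x^2)·(−2·x + 8·y + 1)    [distributive law]
= (31·y + 63 − 19·x − 14·y^2 + 15·x·y − 4·x^2)·(−2·x + 8·y + 1)    [combine like terms]
= −62·x·y + 248·y^2 + 31·y − 126·x + 504·y + 63 + 38·x^2 − 152·x·y − 19·x + 28·x·y^2 − 112·y^3 − 14·y^2 − 30·x^2·y + 120·x·y^2 + 15·x·y + 8·x^3 − 32·x^2·y − 4·x^2    [distributive law]
= −199·x·y + 234·y^2 + 535·y − 145·x + 63 + 34·x^2 + 148·x·y^2 − 112·y^3 − 62·x^2·y + 8·x^3    [combine like terms]

−199·x·y + 234·y^2 + 535·y − 145·x + 63 + 34·x^2 + 148·x·y^2 − 112·y^3 − 62·x^2·y + 8·x^3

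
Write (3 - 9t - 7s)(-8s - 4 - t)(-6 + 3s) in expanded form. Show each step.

(3 - 9t - 7s)(-8s - 4 - t)(-6 + 3s)
= (-24s - 12 - 3t + 72st + 36t + 9t^2 + 56s^2 + 28s + 7st)(-6 + 3s)    [distributive law]
= (4s - 12 + 33t + 79st + 9t^2 + 56s^2)(-6 + 3s)    [combine like terms]
= -24s + 12s^2 + 72 - 36s - 198t + 99st - 474st + 237s^2t - 54t^2 + 27st^2 - 336s^2 + 168s^3    [distributive law]
= -60s - 324s^2 + 72 - 198t - 375st + 237s^2t - 54t^2 + 27st^2 + 168s^3    [combine like terms]

-60s - 324s^2 + 72 - 198t - 375st + 237s^2t - 54t^2 + 27st^2 + 168s^3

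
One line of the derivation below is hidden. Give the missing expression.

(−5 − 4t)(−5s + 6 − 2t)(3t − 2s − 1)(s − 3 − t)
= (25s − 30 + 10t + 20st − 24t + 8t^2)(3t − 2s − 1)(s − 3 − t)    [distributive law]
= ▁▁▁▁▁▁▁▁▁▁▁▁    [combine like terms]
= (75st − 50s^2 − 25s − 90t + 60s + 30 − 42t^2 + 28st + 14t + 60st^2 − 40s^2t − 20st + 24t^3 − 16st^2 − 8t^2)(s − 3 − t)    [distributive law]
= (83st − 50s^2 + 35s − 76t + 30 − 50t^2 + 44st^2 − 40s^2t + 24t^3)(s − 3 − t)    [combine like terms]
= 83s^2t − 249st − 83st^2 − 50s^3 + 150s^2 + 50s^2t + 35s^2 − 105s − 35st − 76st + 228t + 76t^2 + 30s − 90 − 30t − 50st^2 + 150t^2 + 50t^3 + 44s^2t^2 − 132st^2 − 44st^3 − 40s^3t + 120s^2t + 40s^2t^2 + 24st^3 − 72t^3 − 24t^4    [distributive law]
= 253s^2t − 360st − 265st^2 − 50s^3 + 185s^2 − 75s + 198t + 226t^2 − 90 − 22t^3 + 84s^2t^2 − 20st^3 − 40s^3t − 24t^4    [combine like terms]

After combine like terms, the bracketed line is:

(25s − 30 − 14t + 20st + 8t^2)(3t − 2s − 1)(s − 3 − t)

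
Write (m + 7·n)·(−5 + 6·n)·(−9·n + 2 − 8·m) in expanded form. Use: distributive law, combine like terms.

337·m·n − 10·m + 40·m^2 − 390·m·n^2 − 48·m^2·n + 399·n^2 − 70·n − 378·n^3

(m + 7·n)·(−5 + 6·n)·(−9·n + 2 − 8·m)
= (−5·m + 6·m·n − 35·n + 42·n^2)·(−9·n + 2 − 8·m)    [distributive law]
= 45·m·n − 10·m + 40·m^2 − 54·m·n^2 + 12·m·n − 48·m^2·n + 315·n^2 − 70·n + 280·m·n − 378·n^3 + 84·n^2 − 336·m·n^2    [distributive law]
= 337·m·n − 10·m + 40·m^2 − 390·m·n^2 − 48·m^2·n + 399·n^2 − 70·n − 378·n^3    [combine like terms]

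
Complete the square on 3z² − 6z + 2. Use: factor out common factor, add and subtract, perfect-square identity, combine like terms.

3z² − 6z + 2
= 3(z² − 2z) + 2    [factor out 3 from the z-terms]
= 3(z² − 2z + 1 − 1) + 2    [add and subtract 1 inside the bracket]
= 3(z − 1)² − 3 + 2    [perfect-square identity]
= 3(z − 1)² − 1    [combine constants]

3(z − 1)² − 1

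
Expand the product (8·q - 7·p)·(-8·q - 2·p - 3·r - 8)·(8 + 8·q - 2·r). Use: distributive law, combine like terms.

(8·q - 7·p)·(-8·q - 2·p - 3·r - 8)·(8 + 8·q - 2·r)
= (-64·q^2 - 16·p·q - 24·q·r - 64·q + 56·p·q + 14·p^2 + 21·p·r + 56·p)·(8 + 8·q - 2·r)    [distributive law]
= (-64·q^2 + 40·p·q - 24·q·r - 64·q + 14·p^2 + 21·p·r + 56·p)·(8 + 8·q - 2·r)    [combine like terms]
= -512·q^2 - 512·q^3 + 128·q^2·r + 320·p·q + 320·p·q^2 - 80·p·q·r - 192·q·r - 192·q^2·r + 48·q·r^2 - 512·q - 512·q^2 + 128·q·r + 112·p^2 + 112·p^2·q - 28·p^2·r + 168·p·r + 168·p·q·r - 42·p·r^2 + 448·p + 448·p·q - 112·p·r    [distributive law]
= -1024·q^2 - 512·q^3 - 64·q^2·r + 768·p·q + 320·p·q^2 + 88·p·q·r - 64·q·r + 48·q·r^2 - 512·q + 112·p^2 + 112·p^2·q - 28·p^2·r + 56·p·r - 42·p·r^2 + 448·p    [combine like terms]

-1024·q^2 - 512·q^3 - 64·q^2·r + 768·p·q + 320·p·q^2 + 88·p·q·r - 64·q·r + 48·q·r^2 - 512·q + 112·p^2 + 112·p^2·q - 28·p^2·r + 56·p·r - 42·p·r^2 + 448·p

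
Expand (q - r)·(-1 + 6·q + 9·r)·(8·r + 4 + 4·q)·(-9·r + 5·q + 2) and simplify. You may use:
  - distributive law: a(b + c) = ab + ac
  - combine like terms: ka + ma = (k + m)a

(q - r)·(-1 + 6·q + 9·r)·(8·r + 4 + 4·q)·(-9·r + 5·q + 2)
= (-q + 6·q² + 9·q·r + r - 6·q·r - 9·r²)·(8·r + 4 + 4·q)·(-9·r + 5·q + 2)    [distributive law]
= (-q + 6·q² + 3·q·r + r - 9·r²)·(8·r + 4 + 4·q)·(-9·r + 5·q + 2)    [combine like terms]
= (-8·q·r - 4·q - 4·q² + 48·q²·r + 24·q² + 24·q³ + 24·q·r² + 12·q·r + 12·q²·r + 8·r² + 4·r + 4·q·r - 72·r³ - 36·r² - 36·q·r²)·(-9·r + 5·q + 2)    [distributive law]
= (8·q·r - 4·q + 20·q² + 60·q²·r + 24·q³ - 12·q·r² - 28·r² + 4·r - 72·r³)·(-9·r + 5·q + 2)    [combine like terms]
= -72·q·r² + 40·q²·r + 16·q·r + 36·q·r - 20·q² - 8·q - 180·q²·r + 100·q³ + 40·q² - 540·q²·r² + 300·q³·r + 120·q²·r - 216·q³·r + 120·q⁴ + 48·q³ + 108·q·r³ - 60·q²·r² - 24·q·r² + 252·r³ - 140·q·r² - 56·r² - 36·r² + 20·q·r + 8·r + 648·r⁴ - 360·q·r³ - 144·r³    [distributive law]
= -236·q·r² - 20·q²·r + 72·q·r + 20·q² - 8·q + 148·q³ - 600·q²·r² + 84·q³·r + 120·q⁴ - 252·q·r³ + 108·r³ - 92·r² + 8·r + 648·r⁴    [combine like terms]

-236·q·r² - 20·q²·r + 72·q·r + 20·q² - 8·q + 148·q³ - 600·q²·r² + 84·q³·r + 120·q⁴ - 252·q·r³ + 108·r³ - 92·r² + 8·r + 648·r⁴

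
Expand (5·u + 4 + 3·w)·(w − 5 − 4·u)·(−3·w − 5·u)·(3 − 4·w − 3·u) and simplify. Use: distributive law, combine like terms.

(5·u + 4 + 3·w)·(w − 5 − 4·u)·(−3·w − 5·u)·(3 − 4·w − 3·u)
= (5·u·w − 25·u − 20·u² + 4·w − 20 − 16·u + 3·w² − 15·w − 12·u·w)·(−3·w − 5·u)·(3 − 4·w − 3·u)    [distributive law]
= (−7·u·w − 41·u − 20·u² − 11·w − 20 + 3·w²)·(−3·w − 5·u)·(3 − 4·w − 3·u)    [combine like terms]
= (21·u·w² + 35·u²·w + 123·u·w + 205·u² + 60·u²·w + 100·u³ + 33·w² + 55·u·w + 60·w + 100·u − 9·w³ − 15·u·w²)·(3 − 4·w − 3·u)    [distributive law]
= (6·u·w² + 95·u²·w + 178·u·w + 205·u² + 100·u³ + 33·w² + 60·w + 100·u − 9·w³)·(3 − 4·w − 3·u)    [combine like terms]
= 18·u·w² − 24·u·w³ − 18·u²·w² + 285·u²·w − 380·u²·w² − 285·u³·w + 534·u·w − 712·u·w² − 534·u²·w + 615·u² − 820·u²·w − 615·u³ + 300·u³ − 400·u³·w − 300·u⁴ + 99·w² − 132·w³ − 99·u·w² + 180·w − 240·w² − 180·u·w + 300·u − 400·u·w − 300·u² − 27·w³ + 36·w⁴ + 27·u·w³    [distributive law]
= −793·u·w² + 3·u·w³ − 398·u²·w² − 1069·u²·w − 685·u³·w − 46·u·w + 315·u² − 315·u³ − 300·u⁴ − 141·w² − 159·w³ + 180·w + 300·u + 36·w⁴    [combine like terms]

−793·u·w² + 3·u·w³ − 398·u²·w² − 1069·u²·w − 685·u³·w − 46·u·w + 315·u² − 315·u³ − 300·u⁴ − 141·w² − 159·w³ + 180·w + 300·u + 36·w⁴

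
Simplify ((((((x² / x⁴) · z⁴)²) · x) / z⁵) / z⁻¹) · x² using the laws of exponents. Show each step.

((((((x² / x⁴) · z⁴)²) · x) / z⁵) / z⁻¹) · x²
= ((((((x² / x⁴)²) · ((z⁴)²)) · x) / z⁵) / z⁻¹) · x²    [power of a product]
= (((((((x²)²) / ((x⁴)²)) · ((z⁴)²)) · x) / z⁵) / z⁻¹) · x²    [power of a quotient]
= (((((x⁴ / ((x⁴)²)) · ((z⁴)²)) · x) / z⁵) / z⁻¹) · x²    [power of a power]
= (((((x⁴ / x⁸) · ((z⁴)²)) · x) / z⁵) / z⁻¹) · x²    [power of a power]
= ((((x⁻⁴ · ((z⁴)²)) · x) / z⁵) / z⁻¹) · x²    [quotient of powers]
= ((((x⁻⁴ · z⁸) · x) / z⁵) / z⁻¹) · x²    [power of a power]
= x⁻¹·z⁴    [quotient of powers; product of powers]

x⁻¹·z⁴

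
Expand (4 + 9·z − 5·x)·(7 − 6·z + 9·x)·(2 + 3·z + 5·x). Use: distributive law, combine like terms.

(4 + 9·z − 5·x)·(7 − 6·z + 9·x)·(2 + 3·z + 5·x)
= (28 − 24·z + 36·x + 63·z − 54·z² + 81·x·z − 35·x + 30·x·z − 45·x²)·(2 + 3·z + 5·x)    [distributive law]
= (28 + 39·z + x − 54·z² + 111·x·z − 45·x²)·(2 + 3·z + 5·x)    [combine like terms]
= 56 + 84·z + 140·x + 78·z + 117·z² + 195·x·z + 2·x + 3·x·z + 5·x² − 108·z² − 162·z³ − 270·x·z² + 222·x·z + 333·x·z² + 555·x²·z − 90·x² − 135·x²·z − 225·x³    [distributive law]
= 56 + 162·z + 142·x + 9·z² + 420·x·z − 85·x² − 162·z³ + 63·x·z² + 420·x²·z − 225·x³    [combine like terms]

56 + 162·z + 142·x + 9·z² + 420·x·z − 85·x² − 162·z³ + 63·x·z² + 420·x²·z − 225·x³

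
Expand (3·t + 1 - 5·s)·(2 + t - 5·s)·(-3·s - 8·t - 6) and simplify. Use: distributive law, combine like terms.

219·s·t - 74·t^2 - 58·t + 151·s·t^2 - 24·t^3 - 140·s^2·t + 84·s - 12 - 105·s^2 - 75·s^3

(3·t + 1 - 5·s)·(2 + t - 5·s)·(-3·s - 8·t - 6)
= (6·t + 3·t^2 - 15·s·t + 2 + t - 5·s - 10·s - 5·s·t + 25·s^2)·(-3·s - 8·t - 6)    [distributive law]
= (7·t + 3·t^2 - 20·s·t + 2 - 15·s + 25·s^2)·(-3·s - 8·t - 6)    [combine like terms]
= -21·s·t - 56·t^2 - 42·t - 9·s·t^2 - 24·t^3 - 18·t^2 + 60·s^2·t + 160·s·t^2 + 120·s·t - 6·s - 16·t - 12 + 45·s^2 + 120·s·t + 90·s - 75·s^3 - 200·s^2·t - 150·s^2    [distributive law]
= 219·s·t - 74·t^2 - 58·t + 151·s·t^2 - 24·t^3 - 140·s^2·t + 84·s - 12 - 105·s^2 - 75·s^3    [combine like terms]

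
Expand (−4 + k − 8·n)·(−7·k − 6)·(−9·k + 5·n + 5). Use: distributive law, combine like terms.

(−4 + k − 8·n)·(−7·k − 6)·(−9·k + 5·n + 5)
= (28·k + 24 − 7·k² − 6·k + 56·k·n + 48·n)·(−9·k + 5·n + 5)    [distributive law]
= (22·k + 24 − 7·k² + 56·k·n + 48·n)·(−9·k + 5·n + 5)    [combine like terms]
= −198·k² + 110·k·n + 110·k − 216·k + 120·n + 120 + 63·k³ − 35·k²·n − 35·k² − 504·k²·n + 280·k·n² + 280·k·n − 432·k·n + 240·n² + 240·n    [distributive law]
= −233·k² − 42·k·n − 106·k + 360·n + 120 + 63·k³ − 539·k²·n + 280·k·n² + 240·n²    [combine like terms]

−233·k² − 42·k·n − 106·k + 360·n + 120 + 63·k³ − 539·k²·n + 280·k·n² + 240·n²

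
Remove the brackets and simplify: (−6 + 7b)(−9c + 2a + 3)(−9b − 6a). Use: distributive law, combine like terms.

(−6 + 7b)(−9c + 2a + 3)(−9b − 6a)
= (54c − 12a − 18 − 63bc + 14ab + 21b)(−9b − 6a)    [distributive law]
= −486bc − 324ac + 108ab + 72a^2 + 162b + 108a + 567b^2c + 378abc − 126ab^2 − 84a^2b − 189b^2 − 126ab    [distributive law]
= −486bc − 324ac − 18ab + 72a^2 + 162b + 108a + 567b^2c + 378abc − 126ab^2 − 84a^2b − 189b^2    [combine like terms]

−486bc − 324ac − 18ab + 72a^2 + 162b + 108a + 567b^2c + 378abc − 126ab^2 − 84a^2b − 189b^2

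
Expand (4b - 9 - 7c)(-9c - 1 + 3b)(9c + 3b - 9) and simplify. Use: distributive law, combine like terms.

-324bc^2 - 63b^2c + 498bc - 201b^2 + 306b + 36b^3 + 225c^2 - 711c - 81 + 567c^3

(4b - 9 - 7c)(-9c - 1 + 3b)(9c + 3b - 9)
= (-36bc - 4b + 12b^2 + 81c + 9 - 27b + 63c^2 + 7c - 21bc)(9c + 3b - 9)    [distributive law]
= (-57bc - 31b + 12b^2 + 88c + 9 + 63c^2)(9c + 3b - 9)    [combine like terms]
= -513bc^2 - 171b^2c + 513bc - 279bc - 93b^2 + 279b + 108b^2c + 36b^3 - 108b^2 + 792c^2 + 264bc - 792c + 81c + 27b - 81 + 567c^3 + 189bc^2 - 567c^2    [distributive law]
= -324bc^2 - 63b^2c + 498bc - 201b^2 + 306b + 36b^3 + 225c^2 - 711c - 81 + 567c^3    [combine like terms]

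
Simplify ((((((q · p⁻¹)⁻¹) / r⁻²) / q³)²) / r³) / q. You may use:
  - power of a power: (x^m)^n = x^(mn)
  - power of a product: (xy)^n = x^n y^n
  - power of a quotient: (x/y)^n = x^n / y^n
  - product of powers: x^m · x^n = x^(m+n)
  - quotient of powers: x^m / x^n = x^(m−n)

p²q⁻⁹r

((((((q · p⁻¹)⁻¹) / r⁻²) / q³)²) / r³) / q
= ((((((q · p⁻¹)⁻¹) / r⁻²)²) / ((q³)²)) / r³) / q    [power of a quotient]
= ((((((q · p⁻¹)⁻¹)²) / ((r⁻²)²)) / ((q³)²)) / r³) / q    [power of a quotient]
= (((((q · p⁻¹)⁻²) / ((r⁻²)²)) / ((q³)²)) / r³) / q    [power of a power]
= (((((q⁻²) · ((p⁻¹)⁻²)) / ((r⁻²)²)) / ((q³)²)) / r³) / q    [power of a product]
= ((((q⁻² · p²) / ((r⁻²)²)) / ((q³)²)) / r³) / q    [power of a power]
= ((((q⁻² · p²) / r⁻⁴) / ((q³)²)) / r³) / q    [power of a power]
= ((((q⁻² · p²) / r⁻⁴) / q⁶) / r³) / q    [power of a power]
= p²q⁻⁹r    [quotient of powers; product of powers]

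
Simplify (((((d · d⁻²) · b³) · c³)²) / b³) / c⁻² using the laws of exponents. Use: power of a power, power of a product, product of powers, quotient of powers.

(((((d · d⁻²) · b³) · c³)²) / b³) / c⁻²
= (((((d · d⁻²) · b³)²) · ((c³)²)) / b³) / c⁻²    [power of a product]
= (((((d · d⁻²)²) · ((b³)²)) · ((c³)²)) / b³) / c⁻²    [power of a product]
= (((((d²) · ((d⁻²)²)) · ((b³)²)) · ((c³)²)) / b³) / c⁻²    [power of a product]
= ((((d² · d⁻⁴) · ((b³)²)) · ((c³)²)) / b³) / c⁻²    [power of a power]
= (((d⁻² · ((b³)²)) · ((c³)²)) / b³) / c⁻²    [product of powers]
= (((d⁻² · b⁶) · ((c³)²)) / b³) / c⁻²    [power of a power]
= (((d⁻² · b⁶) · c⁶) / b³) / c⁻²    [power of a power]
= b³·c⁸·d⁻²    [quotient of powers]

b³·c⁸·d⁻²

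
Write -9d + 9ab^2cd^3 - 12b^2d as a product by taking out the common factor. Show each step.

-9d + 9ab^2cd^3 - 12b^2d
= 3(-3d + 3ab^2cd^3 - 4b^2d)    [factor out 3]
= 3d(-3 + 3ab^2cd^2 - 4b^2)    [factor out d]

3d(-3 + 3ab^2cd^2 - 4b^2)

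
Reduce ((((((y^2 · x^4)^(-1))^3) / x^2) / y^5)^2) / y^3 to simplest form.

x^(-28)·y^(-25)

((((((y^2 · x^4)^(-1))^3) / x^2) / y^5)^2) / y^3
= ((((((y^2 · x^4)^(-1))^3) / x^2)^2) / ((y^5)^2)) / y^3    [power of a quotient]
= ((((((y^2 · x^4)^(-1))^3)^2) / ((x^2)^2)) / ((y^5)^2)) / y^3    [power of a quotient]
= (((((y^2 · x^4)^(-1))^6) / ((x^2)^2)) / ((y^5)^2)) / y^3    [power of a power]
= ((((y^2 · x^4)^(-6)) / ((x^2)^2)) / ((y^5)^2)) / y^3    [power of a power]
= (((((y^2)^(-6)) · ((x^4)^(-6))) / ((x^2)^2)) / ((y^5)^2)) / y^3    [power of a product]
= (((y^(-12) · ((x^4)^(-6))) / ((x^2)^2)) / ((y^5)^2)) / y^3    [power of a power]
= (((y^(-12) · x^(-24)) / ((x^2)^2)) / ((y^5)^2)) / y^3    [power of a power]
= (((y^(-12) · x^(-24)) / x^4) / ((y^5)^2)) / y^3    [power of a power]
= (((y^(-12) · x^(-24)) / x^4) / y^10) / y^3    [power of a power]
= x^(-28)·y^(-25)    [quotient of powers; product of powers]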